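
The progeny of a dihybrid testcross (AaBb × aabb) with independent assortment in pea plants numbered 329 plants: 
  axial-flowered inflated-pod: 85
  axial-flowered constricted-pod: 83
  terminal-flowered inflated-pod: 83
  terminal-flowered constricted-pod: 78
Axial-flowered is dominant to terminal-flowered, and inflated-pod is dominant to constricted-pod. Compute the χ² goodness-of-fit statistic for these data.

0.325

A dihybrid testcross with independent assortment gives a 1:1:1:1 ratio.
The 1:1:1:1 ratio has 4 parts, so with N = 329 the expected counts are:
  axial-flowered inflated-pod: 329 × 1/4 = 82.25
  axial-flowered constricted-pod: 329 × 1/4 = 82.25
  terminal-flowered inflated-pod: 329 × 1/4 = 82.25
  terminal-flowered constricted-pod: 329 × 1/4 = 82.25
χ² = Σ (O − E)² / E
  axial-flowered inflated-pod: (85 − 82.25)² / 82.25 = 0.0919
  axial-flowered constricted-pod: (83 − 82.25)² / 82.25 = 0.0068
  terminal-flowered inflated-pod: (83 − 82.25)² / 82.25 = 0.0068
  terminal-flowered constricted-pod: (78 − 82.25)² / 82.25 = 0.2196
χ² = 0.0919 + 0.0068 + 0.0068 + 0.2196 = 0.3251 ≈ 0.325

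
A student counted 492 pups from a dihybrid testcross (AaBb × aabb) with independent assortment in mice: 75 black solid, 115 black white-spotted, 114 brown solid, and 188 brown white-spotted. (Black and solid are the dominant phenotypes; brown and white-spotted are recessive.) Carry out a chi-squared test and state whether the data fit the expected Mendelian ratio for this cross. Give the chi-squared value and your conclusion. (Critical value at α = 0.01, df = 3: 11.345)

54.260; not consistent

A dihybrid testcross with independent assortment gives a 1:1:1:1 ratio.
Under the 1:1:1:1 hypothesis (Σ ratio = 4, N = 492):
  black solid: 492 × 1/4 = 123
  black white-spotted: 492 × 1/4 = 123
  brown solid: 492 × 1/4 = 123
  brown white-spotted: 492 × 1/4 = 123
χ² = Σ (O − E)² / E
  black solid: (75 − 123)² / 123 = 18.7317
  black white-spotted: (115 − 123)² / 123 = 0.5203
  brown solid: (114 − 123)² / 123 = 0.6585
  brown white-spotted: (188 − 123)² / 123 = 34.3496
χ² = 18.7317 + 0.5203 + 0.6585 + 34.3496 = 54.2601 ≈ 54.260
Degrees of freedom = 4 − 1 = 3; critical value at α = 0.01 is 11.345.
Since 54.260 > 11.345, we reject the null hypothesis — the data do not fit the 1:1:1:1 ratio.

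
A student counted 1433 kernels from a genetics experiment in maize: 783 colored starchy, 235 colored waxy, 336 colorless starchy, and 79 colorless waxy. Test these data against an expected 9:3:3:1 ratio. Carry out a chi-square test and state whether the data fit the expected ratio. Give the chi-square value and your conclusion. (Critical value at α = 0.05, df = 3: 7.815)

22.993; not consistent

The 9:3:3:1 ratio has 16 parts, so with N = 1433 the expected counts are:
  colored starchy: 1433 × 9/16 = 806.0625
  colored waxy: 1433 × 3/16 = 268.6875
  colorless starchy: 1433 × 3/16 = 268.6875
  colorless waxy: 1433 × 1/16 = 89.5625
χ² = Σ (O − E)² / E
  colored starchy: (783 − 806.0625)² / 806.0625 = 0.6598
  colored waxy: (235 − 268.6875)² / 268.6875 = 4.2237
  colorless starchy: (336 − 268.6875)² / 268.6875 = 16.8634
  colorless waxy: (79 − 89.5625)² / 89.5625 = 1.2457
χ² = 0.6598 + 4.2237 + 16.8634 + 1.2457 = 22.9926 ≈ 22.993
Degrees of freedom = 4 − 1 = 3; critical value at α = 0.05 is 7.815.
Since 22.993 > 7.815, we reject the null hypothesis — the data do not fit the 9:3:3:1 ratio.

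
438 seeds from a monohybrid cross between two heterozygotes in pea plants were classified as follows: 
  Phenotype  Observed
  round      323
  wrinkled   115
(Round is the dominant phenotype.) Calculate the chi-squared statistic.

0.368

For a monohybrid cross between heterozygotes with complete dominance, the expected phenotypic ratio is 3:1.
Expected counts for N = 438 under a 3:1 ratio (total parts = 4):
  round: 438 × 3/4 = 328.5
  wrinkled: 438 × 1/4 = 109.5
χ² = Σ (O − E)² / E
  round: (323 − 328.5)² / 328.5 = 0.0921
  wrinkled: (115 − 109.5)² / 109.5 = 0.2763
χ² = 0.0921 + 0.2763 = 0.3684 ≈ 0.368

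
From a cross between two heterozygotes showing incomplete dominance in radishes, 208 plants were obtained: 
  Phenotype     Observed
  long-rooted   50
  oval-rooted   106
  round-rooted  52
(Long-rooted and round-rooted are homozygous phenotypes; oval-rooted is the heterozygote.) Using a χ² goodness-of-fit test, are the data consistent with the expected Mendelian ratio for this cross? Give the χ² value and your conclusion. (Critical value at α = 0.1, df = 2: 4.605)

With incomplete dominance, a heterozygote × heterozygote cross gives a 1:2:1 phenotypic ratio.
Total ratio parts = 4. Expected numbers out of 208:
  long-rooted: 208 × 1/4 = 52
  oval-rooted: 208 × 2/4 = 104
  round-rooted: 208 × 1/4 = 52
χ² = Σ (O − E)² / E
  long-rooted: (50 − 52)² / 52 = 0.0769
  oval-rooted: (106 − 104)² / 104 = 0.0385
  round-rooted: (52 − 52)² / 52 = 0.0000
χ² = 0.0769 + 0.0385 + 0.0000 = 0.1154 ≈ 0.115
Degrees of freedom = 3 − 1 = 2; critical value at α = 0.1 is 4.605.
Since 0.115 < 4.605, we fail to reject the null hypothesis — the data are consistent with the 1:2:1 ratio.

0.115; consistent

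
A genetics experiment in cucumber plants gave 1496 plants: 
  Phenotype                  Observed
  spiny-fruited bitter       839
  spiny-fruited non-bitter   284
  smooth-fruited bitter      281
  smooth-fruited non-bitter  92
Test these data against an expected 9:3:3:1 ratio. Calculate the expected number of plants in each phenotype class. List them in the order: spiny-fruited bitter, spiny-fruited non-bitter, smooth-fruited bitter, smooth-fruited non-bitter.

Under the 9:3:3:1 hypothesis (Σ ratio = 16, N = 1496):
  spiny-fruited bitter: 1496 × 9/16 = 841.5
  spiny-fruited non-bitter: 1496 × 3/16 = 280.5
  smooth-fruited bitter: 1496 × 3/16 = 280.5
  smooth-fruited non-bitter: 1496 × 1/16 = 93.5

841.5, 280.5, 280.5, 93.5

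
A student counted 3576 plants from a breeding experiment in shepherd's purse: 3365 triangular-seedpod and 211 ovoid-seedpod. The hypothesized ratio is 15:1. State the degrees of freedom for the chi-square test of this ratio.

1

A goodness-of-fit test with 2 phenotype classes has df = 2 − 1 = 1.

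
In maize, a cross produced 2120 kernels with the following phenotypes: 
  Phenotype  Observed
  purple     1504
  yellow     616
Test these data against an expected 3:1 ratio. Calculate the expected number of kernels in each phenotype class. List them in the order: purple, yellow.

1590, 530

Total ratio parts = 4. Expected numbers out of 2120:
  purple: 2120 × 3/4 = 1590
  yellow: 2120 × 1/4 = 530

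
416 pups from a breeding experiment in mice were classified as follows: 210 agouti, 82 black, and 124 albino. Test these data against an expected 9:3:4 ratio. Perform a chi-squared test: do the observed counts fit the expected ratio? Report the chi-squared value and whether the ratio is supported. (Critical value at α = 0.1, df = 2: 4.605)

The 9:3:4 ratio has 16 parts, so with N = 416 the expected counts are:
  agouti: 416 × 9/16 = 234
  black: 416 × 3/16 = 78
  albino: 416 × 4/16 = 104
χ² = Σ (O − E)² / E
  agouti: (210 − 234)² / 234 = 2.4615
  black: (82 − 78)² / 78 = 0.2051
  albino: (124 − 104)² / 104 = 3.8462
χ² = 2.4615 + 0.2051 + 3.8462 = 6.5128 ≈ 6.513
Degrees of freedom = 3 − 1 = 2; critical value at α = 0.1 is 4.605.
Since 6.513 > 4.605, we reject the null hypothesis — the data do not fit the 9:3:4 ratio.

6.513; not consistent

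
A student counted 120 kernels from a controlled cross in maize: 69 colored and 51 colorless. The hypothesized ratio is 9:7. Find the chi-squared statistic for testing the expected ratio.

The 9:7 ratio has 16 parts, so with N = 120 the expected counts are:
  colored: 120 × 9/16 = 67.5
  colorless: 120 × 7/16 = 52.5
χ² = Σ (O − E)² / E
  colored: (69 − 67.5)² / 67.5 = 0.0333
  colorless: (51 − 52.5)² / 52.5 = 0.0429
χ² = 0.0333 + 0.0429 = 0.0762 ≈ 0.076

0.076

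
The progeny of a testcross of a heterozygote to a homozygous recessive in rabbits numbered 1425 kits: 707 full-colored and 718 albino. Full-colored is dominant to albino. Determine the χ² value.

A testcross of a heterozygote (Aa × aa) gives a 1:1 phenotypic ratio.
The 1:1 ratio has 2 parts, so with N = 1425 the expected counts are:
  full-colored: 1425 × 1/2 = 712.5
  albino: 1425 × 1/2 = 712.5
χ² = Σ (O − E)² / E
  full-colored: (707 − 712.5)² / 712.5 = 0.0425
  albino: (718 − 712.5)² / 712.5 = 0.0425
χ² = 0.0425 + 0.0425 = 0.085

0.085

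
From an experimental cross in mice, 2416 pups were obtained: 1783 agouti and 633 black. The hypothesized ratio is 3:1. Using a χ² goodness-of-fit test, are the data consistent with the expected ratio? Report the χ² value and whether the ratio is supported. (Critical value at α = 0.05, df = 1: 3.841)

1.857; consistent

Under the 3:1 hypothesis (Σ ratio = 4, N = 2416):
  agouti: 2416 × 3/4 = 1812
  black: 2416 × 1/4 = 604
χ² = Σ (O − E)² / E
  agouti: (1783 − 1812)² / 1812 = 0.4641
  black: (633 − 604)² / 604 = 1.3924
χ² = 0.4641 + 1.3924 = 1.8565 ≈ 1.857
Degrees of freedom = 2 − 1 = 1; critical value at α = 0.05 is 3.841.
Since 1.857 < 3.841, we fail to reject the null hypothesis — the data are consistent with the 3:1 ratio.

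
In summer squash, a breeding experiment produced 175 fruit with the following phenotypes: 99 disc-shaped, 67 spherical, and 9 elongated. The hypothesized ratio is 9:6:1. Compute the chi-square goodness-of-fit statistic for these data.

Expected counts for N = 175 under a 9:6:1 ratio (total parts = 16):
  disc-shaped: 175 × 9/16 = 98.4375
  spherical: 175 × 6/16 = 65.625
  elongated: 175 × 1/16 = 10.9375
χ² = Σ (O − E)² / E
  disc-shaped: (99 − 98.4375)² / 98.4375 = 0.0032
  spherical: (67 − 65.625)² / 65.625 = 0.0288
  elongated: (9 − 10.9375)² / 10.9375 = 0.3432
χ² = 0.0032 + 0.0288 + 0.3432 = 0.3752 ≈ 0.375

0.375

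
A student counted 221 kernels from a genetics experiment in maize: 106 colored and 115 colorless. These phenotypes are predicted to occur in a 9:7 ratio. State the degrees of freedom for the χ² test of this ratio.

A goodness-of-fit test with 2 phenotype classes has df = 2 − 1 = 1.

1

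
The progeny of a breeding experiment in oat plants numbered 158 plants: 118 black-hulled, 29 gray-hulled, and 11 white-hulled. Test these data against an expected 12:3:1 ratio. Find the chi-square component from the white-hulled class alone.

0.128

Expected counts for N = 158 under a 12:3:1 ratio (total parts = 16):
  black-hulled: 158 × 12/16 = 118.5
  gray-hulled: 158 × 3/16 = 29.625
  white-hulled: 158 × 1/16 = 9.875
Contribution of white-hulled: (11 − 9.875)² / 9.875 = 0.1282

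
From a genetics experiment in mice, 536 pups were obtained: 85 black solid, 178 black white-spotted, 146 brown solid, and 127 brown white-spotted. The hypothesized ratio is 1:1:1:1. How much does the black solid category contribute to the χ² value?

Total ratio parts = 4. Expected numbers out of 536:
  black solid: 536 × 1/4 = 134
  black white-spotted: 536 × 1/4 = 134
  brown solid: 536 × 1/4 = 134
  brown white-spotted: 536 × 1/4 = 134
Contribution of black solid: (85 − 134)² / 134 = 17.9179

17.918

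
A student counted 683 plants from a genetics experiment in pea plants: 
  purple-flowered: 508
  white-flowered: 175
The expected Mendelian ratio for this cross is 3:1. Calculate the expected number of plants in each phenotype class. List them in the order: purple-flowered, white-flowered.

Total ratio parts = 4. Expected numbers out of 683:
  purple-flowered: 683 × 3/4 = 512.25
  white-flowered: 683 × 1/4 = 170.75

512.25, 170.75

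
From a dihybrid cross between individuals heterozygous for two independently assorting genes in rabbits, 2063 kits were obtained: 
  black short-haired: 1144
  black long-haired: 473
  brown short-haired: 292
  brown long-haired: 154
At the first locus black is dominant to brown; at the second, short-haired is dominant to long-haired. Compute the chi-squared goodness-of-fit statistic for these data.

47.548

A dihybrid F₂ with independent assortment and complete dominance at both loci gives a 9:3:3:1 phenotypic ratio.
Total ratio parts = 16. Expected numbers out of 2063:
  black short-haired: 2063 × 9/16 = 1160.4375
  black long-haired: 2063 × 3/16 = 386.8125
  brown short-haired: 2063 × 3/16 = 386.8125
  brown long-haired: 2063 × 1/16 = 128.9375
χ² = Σ (O − E)² / E
  black short-haired: (1144 − 1160.4375)² / 1160.4375 = 0.2328
  black long-haired: (473 − 386.8125)² / 386.8125 = 19.2038
  brown short-haired: (292 − 386.8125)² / 386.8125 = 23.2397
  brown long-haired: (154 − 128.9375)² / 128.9375 = 4.8716
χ² = 0.2328 + 19.2038 + 23.2397 + 4.8716 = 47.5479 ≈ 47.548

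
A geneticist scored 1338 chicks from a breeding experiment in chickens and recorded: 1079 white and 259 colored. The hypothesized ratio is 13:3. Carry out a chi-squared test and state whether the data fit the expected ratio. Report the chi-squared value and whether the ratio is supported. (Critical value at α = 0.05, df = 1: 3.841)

0.324; consistent

Expected counts for N = 1338 under a 13:3 ratio (total parts = 16):
  white: 1338 × 13/16 = 1087.125
  colored: 1338 × 3/16 = 250.875
χ² = Σ (O − E)² / E
  white: (1079 − 1087.125)² / 1087.125 = 0.0607
  colored: (259 − 250.875)² / 250.875 = 0.2631
χ² = 0.0607 + 0.2631 = 0.3238 ≈ 0.324
Degrees of freedom = 2 − 1 = 1; critical value at α = 0.05 is 3.841.
Since 0.324 < 3.841, we fail to reject the null hypothesis — the data are consistent with the 13:3 ratio.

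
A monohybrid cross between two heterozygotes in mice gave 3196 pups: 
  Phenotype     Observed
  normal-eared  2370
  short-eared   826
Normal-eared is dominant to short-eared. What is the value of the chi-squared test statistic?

For a monohybrid cross between heterozygotes with complete dominance, the expected phenotypic ratio is 3:1.
Total ratio parts = 4. Expected numbers out of 3196:
  normal-eared: 3196 × 3/4 = 2397
  short-eared: 3196 × 1/4 = 799
χ² = Σ (O − E)² / E
  normal-eared: (2370 − 2397)² / 2397 = 0.3041
  short-eared: (826 − 799)² / 799 = 0.9124
χ² = 0.3041 + 0.9124 = 1.2165 ≈ 1.217

1.217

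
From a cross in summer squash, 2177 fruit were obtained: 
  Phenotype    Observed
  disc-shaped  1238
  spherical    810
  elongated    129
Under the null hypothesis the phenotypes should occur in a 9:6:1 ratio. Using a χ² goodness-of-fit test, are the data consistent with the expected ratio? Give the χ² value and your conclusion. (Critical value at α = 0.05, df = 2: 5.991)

The 9:6:1 ratio has 16 parts, so with N = 2177 the expected counts are:
  disc-shaped: 2177 × 9/16 = 1224.5625
  spherical: 2177 × 6/16 = 816.375
  elongated: 2177 × 1/16 = 136.0625
χ² = Σ (O − E)² / E
  disc-shaped: (1238 − 1224.5625)² / 1224.5625 = 0.1475
  spherical: (810 − 816.375)² / 816.375 = 0.0498
  elongated: (129 − 136.0625)² / 136.0625 = 0.3666
χ² = 0.1475 + 0.0498 + 0.3666 = 0.5639 ≈ 0.564
Degrees of freedom = 3 − 1 = 2; critical value at α = 0.05 is 5.991.
Since 0.564 < 5.991, we fail to reject the null hypothesis — the data are consistent with the 9:6:1 ratio.

0.564; consistent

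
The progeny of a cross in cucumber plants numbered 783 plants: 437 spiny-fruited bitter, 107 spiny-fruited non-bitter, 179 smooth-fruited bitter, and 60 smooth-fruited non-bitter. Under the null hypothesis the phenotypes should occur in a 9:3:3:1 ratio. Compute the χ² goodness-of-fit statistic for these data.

Total ratio parts = 16. Expected numbers out of 783:
  spiny-fruited bitter: 783 × 9/16 = 440.4375
  spiny-fruited non-bitter: 783 × 3/16 = 146.8125
  smooth-fruited bitter: 783 × 3/16 = 146.8125
  smooth-fruited non-bitter: 783 × 1/16 = 48.9375
χ² = Σ (O − E)² / E
  spiny-fruited bitter: (437 − 440.4375)² / 440.4375 = 0.0268
  spiny-fruited non-bitter: (107 − 146.8125)² / 146.8125 = 10.7963
  smooth-fruited bitter: (179 − 146.8125)² / 146.8125 = 7.0569
  smooth-fruited non-bitter: (60 − 48.9375)² / 48.9375 = 2.5007
χ² = 0.0268 + 10.7963 + 7.0569 + 2.5007 = 20.3807 ≈ 20.381

20.381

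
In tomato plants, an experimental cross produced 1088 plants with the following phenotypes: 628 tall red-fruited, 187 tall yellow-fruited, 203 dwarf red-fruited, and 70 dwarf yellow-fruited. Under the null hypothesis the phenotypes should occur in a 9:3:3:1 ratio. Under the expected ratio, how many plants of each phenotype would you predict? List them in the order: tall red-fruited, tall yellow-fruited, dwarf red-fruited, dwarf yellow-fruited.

612, 204, 204, 68

Under the 9:3:3:1 hypothesis (Σ ratio = 16, N = 1088):
  tall red-fruited: 1088 × 9/16 = 612
  tall yellow-fruited: 1088 × 3/16 = 204
  dwarf red-fruited: 1088 × 3/16 = 204
  dwarf yellow-fruited: 1088 × 1/16 = 68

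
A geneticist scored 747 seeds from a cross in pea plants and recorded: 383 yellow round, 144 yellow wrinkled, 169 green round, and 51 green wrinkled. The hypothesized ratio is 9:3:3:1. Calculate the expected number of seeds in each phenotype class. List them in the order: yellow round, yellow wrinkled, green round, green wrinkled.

Under the 9:3:3:1 hypothesis (Σ ratio = 16, N = 747):
  yellow round: 747 × 9/16 = 420.1875
  yellow wrinkled: 747 × 3/16 = 140.0625
  green round: 747 × 3/16 = 140.0625
  green wrinkled: 747 × 1/16 = 46.6875

420.1875, 140.0625, 140.0625, 46.6875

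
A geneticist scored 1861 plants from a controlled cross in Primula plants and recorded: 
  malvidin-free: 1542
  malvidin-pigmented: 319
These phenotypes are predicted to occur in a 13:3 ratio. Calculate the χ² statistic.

3.161

Expected counts for N = 1861 under a 13:3 ratio (total parts = 16):
  malvidin-free: 1861 × 13/16 = 1512.0625
  malvidin-pigmented: 1861 × 3/16 = 348.9375
χ² = Σ (O − E)² / E
  malvidin-free: (1542 − 1512.0625)² / 1512.0625 = 0.5927
  malvidin-pigmented: (319 − 348.9375)² / 348.9375 = 2.5685
χ² = 0.5927 + 2.5685 = 3.1612 ≈ 3.161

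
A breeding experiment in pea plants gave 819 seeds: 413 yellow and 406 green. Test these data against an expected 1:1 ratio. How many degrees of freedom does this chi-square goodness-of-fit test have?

1

A goodness-of-fit test with 2 phenotype classes has df = 2 − 1 = 1.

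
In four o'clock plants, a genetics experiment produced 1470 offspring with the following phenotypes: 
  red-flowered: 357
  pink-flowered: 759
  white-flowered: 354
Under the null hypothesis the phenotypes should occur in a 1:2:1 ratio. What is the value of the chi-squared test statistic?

Under the 1:2:1 hypothesis (Σ ratio = 4, N = 1470):
  red-flowered: 1470 × 1/4 = 367.5
  pink-flowered: 1470 × 2/4 = 735
  white-flowered: 1470 × 1/4 = 367.5
χ² = Σ (O − E)² / E
  red-flowered: (357 − 367.5)² / 367.5 = 0.3000
  pink-flowered: (759 − 735)² / 735 = 0.7837
  white-flowered: (354 − 367.5)² / 367.5 = 0.4959
χ² = 0.3000 + 0.7837 + 0.4959 = 1.5796 ≈ 1.580

1.580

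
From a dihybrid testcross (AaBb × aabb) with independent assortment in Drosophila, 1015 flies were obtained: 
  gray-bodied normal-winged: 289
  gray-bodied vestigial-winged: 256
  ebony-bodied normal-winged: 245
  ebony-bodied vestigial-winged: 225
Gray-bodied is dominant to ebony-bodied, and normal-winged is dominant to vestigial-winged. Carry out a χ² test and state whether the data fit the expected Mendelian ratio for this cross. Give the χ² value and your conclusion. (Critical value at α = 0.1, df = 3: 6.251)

A dihybrid testcross with independent assortment gives a 1:1:1:1 ratio.
Under the 1:1:1:1 hypothesis (Σ ratio = 4, N = 1015):
  gray-bodied normal-winged: 1015 × 1/4 = 253.75
  gray-bodied vestigial-winged: 1015 × 1/4 = 253.75
  ebony-bodied normal-winged: 1015 × 1/4 = 253.75
  ebony-bodied vestigial-winged: 1015 × 1/4 = 253.75
χ² = Σ (O − E)² / E
  gray-bodied normal-winged: (289 − 253.75)² / 253.75 = 4.8968
  gray-bodied vestigial-winged: (256 − 253.75)² / 253.75 = 0.0200
  ebony-bodied normal-winged: (245 − 253.75)² / 253.75 = 0.3017
  ebony-bodied vestigial-winged: (225 − 253.75)² / 253.75 = 3.2574
χ² = 4.8968 + 0.0200 + 0.3017 + 3.2574 = 8.4759 ≈ 8.476
Degrees of freedom = 4 − 1 = 3; critical value at α = 0.1 is 6.251.
Since 8.476 > 6.251, we reject the null hypothesis — the data do not fit the 1:1:1:1 ratio.

8.476; not consistent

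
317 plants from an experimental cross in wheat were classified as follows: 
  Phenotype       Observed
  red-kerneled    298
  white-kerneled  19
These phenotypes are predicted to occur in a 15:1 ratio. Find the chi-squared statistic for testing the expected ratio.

0.036

Expected counts for N = 317 under a 15:1 ratio (total parts = 16):
  red-kerneled: 317 × 15/16 = 297.1875
  white-kerneled: 317 × 1/16 = 19.8125
χ² = Σ (O − E)² / E
  red-kerneled: (298 − 297.1875)² / 297.1875 = 0.0022
  white-kerneled: (19 − 19.8125)² / 19.8125 = 0.0333
χ² = 0.0022 + 0.0333 = 0.0355 ≈ 0.036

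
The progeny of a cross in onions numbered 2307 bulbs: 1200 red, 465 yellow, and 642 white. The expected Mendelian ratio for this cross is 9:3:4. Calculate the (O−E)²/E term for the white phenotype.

Expected counts for N = 2307 under a 9:3:4 ratio (total parts = 16):
  red: 2307 × 9/16 = 1297.6875
  yellow: 2307 × 3/16 = 432.5625
  white: 2307 × 4/16 = 576.75
Contribution of white: (642 − 576.75)² / 576.75 = 7.3820

7.382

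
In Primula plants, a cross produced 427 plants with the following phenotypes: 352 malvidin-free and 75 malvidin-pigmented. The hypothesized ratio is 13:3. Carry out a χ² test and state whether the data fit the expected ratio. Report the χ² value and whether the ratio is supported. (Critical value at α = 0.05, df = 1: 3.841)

0.394; consistent

Total ratio parts = 16. Expected numbers out of 427:
  malvidin-free: 427 × 13/16 = 346.9375
  malvidin-pigmented: 427 × 3/16 = 80.0625
χ² = Σ (O − E)² / E
  malvidin-free: (352 − 346.9375)² / 346.9375 = 0.0739
  malvidin-pigmented: (75 − 80.0625)² / 80.0625 = 0.3201
χ² = 0.0739 + 0.3201 = 0.394
Degrees of freedom = 2 − 1 = 1; critical value at α = 0.05 is 3.841.
Since 0.394 < 3.841, we fail to reject the null hypothesis — the data are consistent with the 13:3 ratio.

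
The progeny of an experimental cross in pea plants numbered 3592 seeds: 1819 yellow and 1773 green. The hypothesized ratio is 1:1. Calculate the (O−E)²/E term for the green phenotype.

Total ratio parts = 2. Expected numbers out of 3592:
  yellow: 3592 × 1/2 = 1796
  green: 3592 × 1/2 = 1796
Contribution of green: (1773 − 1796)² / 1796 = 0.2945

0.295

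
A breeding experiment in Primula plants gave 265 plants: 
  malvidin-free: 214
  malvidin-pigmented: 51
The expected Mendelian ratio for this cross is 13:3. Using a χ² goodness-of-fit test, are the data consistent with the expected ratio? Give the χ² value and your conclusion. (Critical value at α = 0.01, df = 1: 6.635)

0.043; consistent

The 13:3 ratio has 16 parts, so with N = 265 the expected counts are:
  malvidin-free: 265 × 13/16 = 215.3125
  malvidin-pigmented: 265 × 3/16 = 49.6875
χ² = Σ (O − E)² / E
  malvidin-free: (214 − 215.3125)² / 215.3125 = 0.0080
  malvidin-pigmented: (51 − 49.6875)² / 49.6875 = 0.0347
χ² = 0.0080 + 0.0347 = 0.0427 ≈ 0.043
Degrees of freedom = 2 − 1 = 1; critical value at α = 0.01 is 6.635.
Since 0.043 < 6.635, we fail to reject the null hypothesis — the data are consistent with the 13:3 ratio.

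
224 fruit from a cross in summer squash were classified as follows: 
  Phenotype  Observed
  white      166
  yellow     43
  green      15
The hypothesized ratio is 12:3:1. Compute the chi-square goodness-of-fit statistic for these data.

Under the 12:3:1 hypothesis (Σ ratio = 16, N = 224):
  white: 224 × 12/16 = 168
  yellow: 224 × 3/16 = 42
  green: 224 × 1/16 = 14
χ² = Σ (O − E)² / E
  white: (166 − 168)² / 168 = 0.0238
  yellow: (43 − 42)² / 42 = 0.0238
  green: (15 − 14)² / 14 = 0.0714
χ² = 0.0238 + 0.0238 + 0.0714 = 0.119

0.119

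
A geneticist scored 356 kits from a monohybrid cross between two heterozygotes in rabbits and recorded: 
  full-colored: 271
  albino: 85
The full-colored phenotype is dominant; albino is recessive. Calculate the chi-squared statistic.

0.240

For a monohybrid cross between heterozygotes with complete dominance, the expected phenotypic ratio is 3:1.
The 3:1 ratio has 4 parts, so with N = 356 the expected counts are:
  full-colored: 356 × 3/4 = 267
  albino: 356 × 1/4 = 89
χ² = Σ (O − E)² / E
  full-colored: (271 − 267)² / 267 = 0.0599
  albino: (85 − 89)² / 89 = 0.1798
χ² = 0.0599 + 0.1798 = 0.2397 ≈ 0.240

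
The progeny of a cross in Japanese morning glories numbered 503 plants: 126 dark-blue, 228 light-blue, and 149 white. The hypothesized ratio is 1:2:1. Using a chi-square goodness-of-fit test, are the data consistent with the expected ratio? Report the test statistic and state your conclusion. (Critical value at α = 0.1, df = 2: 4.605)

Total ratio parts = 4. Expected numbers out of 503:
  dark-blue: 503 × 1/4 = 125.75
  light-blue: 503 × 2/4 = 251.5
  white: 503 × 1/4 = 125.75
χ² = Σ (O − E)² / E
  dark-blue: (126 − 125.75)² / 125.75 = 0.0005
  light-blue: (228 − 251.5)² / 251.5 = 2.1958
  white: (149 − 125.75)² / 125.75 = 4.2987
χ² = 0.0005 + 2.1958 + 4.2987 = 6.495
Degrees of freedom = 3 − 1 = 2; critical value at α = 0.1 is 4.605.
Since 6.495 > 4.605, we reject the null hypothesis — the data do not fit the 1:2:1 ratio.

6.495; not consistent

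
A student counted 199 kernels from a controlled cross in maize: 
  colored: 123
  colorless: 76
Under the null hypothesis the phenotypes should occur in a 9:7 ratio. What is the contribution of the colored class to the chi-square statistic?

1.093

Under the 9:7 hypothesis (Σ ratio = 16, N = 199):
  colored: 199 × 9/16 = 111.9375
  colorless: 199 × 7/16 = 87.0625
Contribution of colored: (123 − 111.9375)² / 111.9375 = 1.0933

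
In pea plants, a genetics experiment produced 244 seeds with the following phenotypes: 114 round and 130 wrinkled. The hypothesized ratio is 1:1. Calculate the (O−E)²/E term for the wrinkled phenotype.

0.525

Under the 1:1 hypothesis (Σ ratio = 2, N = 244):
  round: 244 × 1/2 = 122
  wrinkled: 244 × 1/2 = 122
Contribution of wrinkled: (130 − 122)² / 122 = 0.5246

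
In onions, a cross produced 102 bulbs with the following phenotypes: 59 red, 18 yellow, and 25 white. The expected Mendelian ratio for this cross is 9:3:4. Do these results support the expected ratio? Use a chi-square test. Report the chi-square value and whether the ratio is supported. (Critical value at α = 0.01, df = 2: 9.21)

0.122; consistent

Under the 9:3:4 hypothesis (Σ ratio = 16, N = 102):
  red: 102 × 9/16 = 57.375
  yellow: 102 × 3/16 = 19.125
  white: 102 × 4/16 = 25.5
χ² = Σ (O − E)² / E
  red: (59 − 57.375)² / 57.375 = 0.0460
  yellow: (18 − 19.125)² / 19.125 = 0.0662
  white: (25 − 25.5)² / 25.5 = 0.0098
χ² = 0.0460 + 0.0662 + 0.0098 = 0.122
Degrees of freedom = 3 − 1 = 2; critical value at α = 0.01 is 9.21.
Since 0.122 < 9.21, we fail to reject the null hypothesis — the data are consistent with the 9:3:4 ratio.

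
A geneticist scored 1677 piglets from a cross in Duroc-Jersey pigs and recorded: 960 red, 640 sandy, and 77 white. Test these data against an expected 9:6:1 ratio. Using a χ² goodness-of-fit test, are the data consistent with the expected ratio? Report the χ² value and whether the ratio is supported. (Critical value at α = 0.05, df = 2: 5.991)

The 9:6:1 ratio has 16 parts, so with N = 1677 the expected counts are:
  red: 1677 × 9/16 = 943.3125
  sandy: 1677 × 6/16 = 628.875
  white: 1677 × 1/16 = 104.8125
χ² = Σ (O − E)² / E
  red: (960 − 943.3125)² / 943.3125 = 0.2952
  sandy: (640 − 628.875)² / 628.875 = 0.1968
  white: (77 − 104.8125)² / 104.8125 = 7.3802
χ² = 0.2952 + 0.1968 + 7.3802 = 7.8722 ≈ 7.872
Degrees of freedom = 3 − 1 = 2; critical value at α = 0.05 is 5.991.
Since 7.872 > 5.991, we reject the null hypothesis — the data do not fit the 9:6:1 ratio.

7.872; not consistent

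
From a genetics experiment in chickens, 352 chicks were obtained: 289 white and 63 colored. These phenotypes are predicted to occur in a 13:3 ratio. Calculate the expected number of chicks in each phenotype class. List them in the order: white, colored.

286, 66

The 13:3 ratio has 16 parts, so with N = 352 the expected counts are:
  white: 352 × 13/16 = 286
  colored: 352 × 3/16 = 66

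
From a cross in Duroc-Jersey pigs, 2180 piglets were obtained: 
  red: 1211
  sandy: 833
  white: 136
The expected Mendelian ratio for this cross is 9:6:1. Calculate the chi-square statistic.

0.484

Under the 9:6:1 hypothesis (Σ ratio = 16, N = 2180):
  red: 2180 × 9/16 = 1226.25
  sandy: 2180 × 6/16 = 817.5
  white: 2180 × 1/16 = 136.25
χ² = Σ (O − E)² / E
  red: (1211 − 1226.25)² / 1226.25 = 0.1897
  sandy: (833 − 817.5)² / 817.5 = 0.2939
  white: (136 − 136.25)² / 136.25 = 0.0005
χ² = 0.1897 + 0.2939 + 0.0005 = 0.4841 ≈ 0.484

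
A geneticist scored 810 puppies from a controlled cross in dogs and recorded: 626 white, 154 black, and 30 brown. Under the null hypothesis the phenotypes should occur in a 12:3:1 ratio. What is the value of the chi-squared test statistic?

8.996

The 12:3:1 ratio has 16 parts, so with N = 810 the expected counts are:
  white: 810 × 12/16 = 607.5
  black: 810 × 3/16 = 151.875
  brown: 810 × 1/16 = 50.625
χ² = Σ (O − E)² / E
  white: (626 − 607.5)² / 607.5 = 0.5634
  black: (154 − 151.875)² / 151.875 = 0.0297
  brown: (30 − 50.625)² / 50.625 = 8.4028
χ² = 0.5634 + 0.0297 + 8.4028 = 8.9959 ≈ 8.996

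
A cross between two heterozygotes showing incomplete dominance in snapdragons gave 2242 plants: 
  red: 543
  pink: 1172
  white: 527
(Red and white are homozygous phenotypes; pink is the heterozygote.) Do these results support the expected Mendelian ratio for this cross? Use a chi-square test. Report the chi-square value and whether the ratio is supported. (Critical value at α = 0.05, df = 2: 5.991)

4.869; consistent

With incomplete dominance, a heterozygote × heterozygote cross gives a 1:2:1 phenotypic ratio.
Expected counts for N = 2242 under a 1:2:1 ratio (total parts = 4):
  red: 2242 × 1/4 = 560.5
  pink: 2242 × 2/4 = 1121
  white: 2242 × 1/4 = 560.5
χ² = Σ (O − E)² / E
  red: (543 − 560.5)² / 560.5 = 0.5464
  pink: (1172 − 1121)² / 1121 = 2.3202
  white: (527 − 560.5)² / 560.5 = 2.0022
χ² = 0.5464 + 2.3202 + 2.0022 = 4.8688 ≈ 4.869
Degrees of freedom = 3 − 1 = 2; critical value at α = 0.05 is 5.991.
Since 4.869 < 5.991, we fail to reject the null hypothesis — the data are consistent with the 1:2:1 ratio.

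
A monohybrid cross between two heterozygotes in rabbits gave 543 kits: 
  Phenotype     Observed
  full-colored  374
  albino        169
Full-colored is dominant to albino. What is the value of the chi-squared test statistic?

For a monohybrid cross between heterozygotes with complete dominance, the expected phenotypic ratio is 3:1.
Under the 3:1 hypothesis (Σ ratio = 4, N = 543):
  full-colored: 543 × 3/4 = 407.25
  albino: 543 × 1/4 = 135.75
χ² = Σ (O − E)² / E
  full-colored: (374 − 407.25)² / 407.25 = 2.7147
  albino: (169 − 135.75)² / 135.75 = 8.1441
χ² = 2.7147 + 8.1441 = 10.8588 ≈ 10.859

10.859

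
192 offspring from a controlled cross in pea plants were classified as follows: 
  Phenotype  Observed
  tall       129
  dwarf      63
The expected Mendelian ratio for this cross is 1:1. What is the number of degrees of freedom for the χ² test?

1

A goodness-of-fit test with 2 phenotype classes has df = 2 − 1 = 1.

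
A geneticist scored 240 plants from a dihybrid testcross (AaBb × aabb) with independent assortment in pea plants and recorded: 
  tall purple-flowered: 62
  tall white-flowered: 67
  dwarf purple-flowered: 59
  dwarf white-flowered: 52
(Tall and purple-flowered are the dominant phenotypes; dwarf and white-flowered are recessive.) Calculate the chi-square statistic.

1.967

A dihybrid testcross with independent assortment gives a 1:1:1:1 ratio.
The 1:1:1:1 ratio has 4 parts, so with N = 240 the expected counts are:
  tall purple-flowered: 240 × 1/4 = 60
  tall white-flowered: 240 × 1/4 = 60
  dwarf purple-flowered: 240 × 1/4 = 60
  dwarf white-flowered: 240 × 1/4 = 60
χ² = Σ (O − E)² / E
  tall purple-flowered: (62 − 60)² / 60 = 0.0667
  tall white-flowered: (67 − 60)² / 60 = 0.8167
  dwarf purple-flowered: (59 − 60)² / 60 = 0.0167
  dwarf white-flowered: (52 − 60)² / 60 = 1.0667
χ² = 0.0667 + 0.8167 + 0.0167 + 1.0667 = 1.9668 ≈ 1.967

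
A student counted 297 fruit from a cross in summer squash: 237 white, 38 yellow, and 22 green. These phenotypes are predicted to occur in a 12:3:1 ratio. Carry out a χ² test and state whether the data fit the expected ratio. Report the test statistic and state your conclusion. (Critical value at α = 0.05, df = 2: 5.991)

Under the 12:3:1 hypothesis (Σ ratio = 16, N = 297):
  white: 297 × 12/16 = 222.75
  yellow: 297 × 3/16 = 55.6875
  green: 297 × 1/16 = 18.5625
χ² = Σ (O − E)² / E
  white: (237 − 222.75)² / 222.75 = 0.9116
  yellow: (38 − 55.6875)² / 55.6875 = 5.6179
  green: (22 − 18.5625)² / 18.5625 = 0.6366
χ² = 0.9116 + 5.6179 + 0.6366 = 7.1661 ≈ 7.166
Degrees of freedom = 3 − 1 = 2; critical value at α = 0.05 is 5.991.
Since 7.166 > 5.991, we reject the null hypothesis — the data do not fit the 12:3:1 ratio.

7.166; not consistent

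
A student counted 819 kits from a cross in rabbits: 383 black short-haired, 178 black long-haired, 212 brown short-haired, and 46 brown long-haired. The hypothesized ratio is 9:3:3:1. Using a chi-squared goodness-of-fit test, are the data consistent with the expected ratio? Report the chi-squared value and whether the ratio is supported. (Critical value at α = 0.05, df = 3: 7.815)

39.753; not consistent

Total ratio parts = 16. Expected numbers out of 819:
  black short-haired: 819 × 9/16 = 460.6875
  black long-haired: 819 × 3/16 = 153.5625
  brown short-haired: 819 × 3/16 = 153.5625
  brown long-haired: 819 × 1/16 = 51.1875
χ² = Σ (O − E)² / E
  black short-haired: (383 − 460.6875)² / 460.6875 = 13.1007
  black long-haired: (178 − 153.5625)² / 153.5625 = 3.8889
  brown short-haired: (212 − 153.5625)² / 153.5625 = 22.2381
  brown long-haired: (46 − 51.1875)² / 51.1875 = 0.5257
χ² = 13.1007 + 3.8889 + 22.2381 + 0.5257 = 39.7534 ≈ 39.753
Degrees of freedom = 4 − 1 = 3; critical value at α = 0.05 is 7.815.
Since 39.753 > 7.815, we reject the null hypothesis — the data do not fit the 9:3:3:1 ratio.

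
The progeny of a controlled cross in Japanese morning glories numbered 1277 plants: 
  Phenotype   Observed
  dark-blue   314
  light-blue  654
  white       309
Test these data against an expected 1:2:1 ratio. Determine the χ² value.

Under the 1:2:1 hypothesis (Σ ratio = 4, N = 1277):
  dark-blue: 1277 × 1/4 = 319.25
  light-blue: 1277 × 2/4 = 638.5
  white: 1277 × 1/4 = 319.25
χ² = Σ (O − E)² / E
  dark-blue: (314 − 319.25)² / 319.25 = 0.0863
  light-blue: (654 − 638.5)² / 638.5 = 0.3763
  white: (309 − 319.25)² / 319.25 = 0.3291
χ² = 0.0863 + 0.3763 + 0.3291 = 0.7917 ≈ 0.792

0.792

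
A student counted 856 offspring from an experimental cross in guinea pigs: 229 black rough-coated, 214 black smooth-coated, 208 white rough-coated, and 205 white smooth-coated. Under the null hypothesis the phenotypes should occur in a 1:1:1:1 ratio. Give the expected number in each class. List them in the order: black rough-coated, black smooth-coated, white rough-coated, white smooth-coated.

214, 214, 214, 214

The 1:1:1:1 ratio has 4 parts, so with N = 856 the expected counts are:
  black rough-coated: 856 × 1/4 = 214
  black smooth-coated: 856 × 1/4 = 214
  white rough-coated: 856 × 1/4 = 214
  white smooth-coated: 856 × 1/4 = 214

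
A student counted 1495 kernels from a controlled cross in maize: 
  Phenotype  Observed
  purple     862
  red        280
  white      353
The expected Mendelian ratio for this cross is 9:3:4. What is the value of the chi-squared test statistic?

Total ratio parts = 16. Expected numbers out of 1495:
  purple: 1495 × 9/16 = 840.9375
  red: 1495 × 3/16 = 280.3125
  white: 1495 × 4/16 = 373.75
χ² = Σ (O − E)² / E
  purple: (862 − 840.9375)² / 840.9375 = 0.5275
  red: (280 − 280.3125)² / 280.3125 = 0.0003
  white: (353 − 373.75)² / 373.75 = 1.1520
χ² = 0.5275 + 0.0003 + 1.1520 = 1.6798 ≈ 1.680

1.680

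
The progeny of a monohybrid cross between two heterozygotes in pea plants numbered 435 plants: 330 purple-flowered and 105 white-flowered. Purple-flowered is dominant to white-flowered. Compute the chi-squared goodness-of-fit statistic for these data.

For a monohybrid cross between heterozygotes with complete dominance, the expected phenotypic ratio is 3:1.
Total ratio parts = 4. Expected numbers out of 435:
  purple-flowered: 435 × 3/4 = 326.25
  white-flowered: 435 × 1/4 = 108.75
χ² = Σ (O − E)² / E
  purple-flowered: (330 − 326.25)² / 326.25 = 0.0431
  white-flowered: (105 − 108.75)² / 108.75 = 0.1293
χ² = 0.0431 + 0.1293 = 0.1724 ≈ 0.172

0.172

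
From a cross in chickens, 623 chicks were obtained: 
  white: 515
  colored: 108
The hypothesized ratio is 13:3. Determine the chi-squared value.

Total ratio parts = 16. Expected numbers out of 623:
  white: 623 × 13/16 = 506.1875
  colored: 623 × 3/16 = 116.8125
χ² = Σ (O − E)² / E
  white: (515 − 506.1875)² / 506.1875 = 0.1534
  colored: (108 − 116.8125)² / 116.8125 = 0.6648
χ² = 0.1534 + 0.6648 = 0.8182 ≈ 0.818

0.818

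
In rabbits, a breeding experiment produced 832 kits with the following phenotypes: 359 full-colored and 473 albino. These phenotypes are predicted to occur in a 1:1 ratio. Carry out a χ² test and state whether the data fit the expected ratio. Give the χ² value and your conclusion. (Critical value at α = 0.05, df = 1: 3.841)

Under the 1:1 hypothesis (Σ ratio = 2, N = 832):
  full-colored: 832 × 1/2 = 416
  albino: 832 × 1/2 = 416
χ² = Σ (O − E)² / E
  full-colored: (359 − 416)² / 416 = 7.8101
  albino: (473 − 416)² / 416 = 7.8101
χ² = 7.8101 + 7.8101 = 15.6202 ≈ 15.620
Degrees of freedom = 2 − 1 = 1; critical value at α = 0.05 is 3.841.
Since 15.620 > 3.841, we reject the null hypothesis — the data do not fit the 1:1 ratio.

15.620; not consistent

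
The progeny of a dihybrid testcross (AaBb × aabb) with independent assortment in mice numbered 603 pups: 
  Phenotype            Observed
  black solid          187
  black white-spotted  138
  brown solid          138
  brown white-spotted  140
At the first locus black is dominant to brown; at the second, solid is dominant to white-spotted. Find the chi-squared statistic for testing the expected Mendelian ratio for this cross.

A dihybrid testcross with independent assortment gives a 1:1:1:1 ratio.
The 1:1:1:1 ratio has 4 parts, so with N = 603 the expected counts are:
  black solid: 603 × 1/4 = 150.75
  black white-spotted: 603 × 1/4 = 150.75
  brown solid: 603 × 1/4 = 150.75
  brown white-spotted: 603 × 1/4 = 150.75
χ² = Σ (O − E)² / E
  black solid: (187 − 150.75)² / 150.75 = 8.7168
  black white-spotted: (138 − 150.75)² / 150.75 = 1.0784
  brown solid: (138 − 150.75)² / 150.75 = 1.0784
  brown white-spotted: (140 − 150.75)² / 150.75 = 0.7666
χ² = 8.7168 + 1.0784 + 1.0784 + 0.7666 = 11.6402 ≈ 11.640

11.640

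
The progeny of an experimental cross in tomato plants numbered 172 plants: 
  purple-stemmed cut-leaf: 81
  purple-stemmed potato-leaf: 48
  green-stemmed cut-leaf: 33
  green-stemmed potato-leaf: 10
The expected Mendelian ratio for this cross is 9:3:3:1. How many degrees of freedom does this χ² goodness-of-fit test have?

A goodness-of-fit test with 4 phenotype classes has df = 4 − 1 = 3.

3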